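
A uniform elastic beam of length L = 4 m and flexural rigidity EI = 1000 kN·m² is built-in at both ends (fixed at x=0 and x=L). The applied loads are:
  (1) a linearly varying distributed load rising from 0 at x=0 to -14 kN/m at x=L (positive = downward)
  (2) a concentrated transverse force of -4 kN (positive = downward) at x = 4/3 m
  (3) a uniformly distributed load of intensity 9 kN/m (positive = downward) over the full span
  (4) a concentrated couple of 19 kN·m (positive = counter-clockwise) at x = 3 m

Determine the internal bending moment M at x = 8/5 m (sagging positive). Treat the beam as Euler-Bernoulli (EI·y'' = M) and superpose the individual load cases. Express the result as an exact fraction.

Load 1 — triangular load w₀=-14 kN/m (0→w₀ over full span):
  M_1 = 3w₀Lx/20 - w₀L²/30 - w₀x³/(6L) = 3·(-14)·4·(8/5)/20 - (-14)·4²/30 - (-14)·(8/5)³/(6·4) = -448/125 kN·m
Load 2 — point force P=-4 kN at a=4/3 m (b=L-a=8/3):
  M_2 = Pa²(a+3b)(L-x)/L³ - Pa²b/L²  [x>a] = (-4)·(4/3)²·((4/3)+3·(8/3))·(4-(8/5))/4³ - (-4)·(4/3)²·(8/3)/4² = -176/135 kN·m
Load 3 — uniform load w=9 kN/m over full span:
  M_3 = wLx/2 - wL²/12 - wx²/2 = 9·4·(8/5)/2 - 9·4²/12 - 9·(8/5)²/2 = 132/25 kN·m
Load 4 — applied couple M₀=19 kN·m at a=3 m (b=L-a=1):
  M_4 = R_Ax - M_A  [x≤a] with R_A=171/32, M_A=95/16 = (171/32)·(8/5) - (95/16) = 209/80 kN·m
Superposition: M = Σ M_i = 162259/54000 kN·m ≈ 3.004796 kN·m

M(8/5) = 162259/54000 kN·m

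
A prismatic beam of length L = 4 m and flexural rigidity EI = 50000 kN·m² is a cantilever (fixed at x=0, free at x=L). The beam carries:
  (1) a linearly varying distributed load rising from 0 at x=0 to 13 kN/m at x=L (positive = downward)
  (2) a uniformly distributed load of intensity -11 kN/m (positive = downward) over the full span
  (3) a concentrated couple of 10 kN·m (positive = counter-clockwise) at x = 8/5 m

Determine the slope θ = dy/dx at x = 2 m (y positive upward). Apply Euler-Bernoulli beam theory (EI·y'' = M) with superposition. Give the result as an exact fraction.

θ(2) = 179/300000 rad

Load 1 — triangular load w₀=13 kN/m (0→w₀ over full span):
  θ_1 = (w₀Lx²/4-w₀L²x/3-w₀x⁴/(24L))/EI = (13·4·2²/4-13·4²·2/3-13·2⁴/(24·4))/50000 = -533/300000 rad
Load 2 — uniform load w=-11 kN/m over full span:
  θ_2 = -wx(x²-3Lx+3L²)/(6EI) = -(-11)·2·(2²-3·4·2+3·4²)/(6·50000) = 77/37500 rad
Load 3 — applied couple M₀=10 kN·m at a=8/5 m (b=L-a=12/5):
  θ_3 = M₀a/EI  [x>a] = 10·(8/5)/50000 = 1/3125 rad
Superposition: θ = Σ θ_i = 179/300000 rad ≈ 0.000597 rad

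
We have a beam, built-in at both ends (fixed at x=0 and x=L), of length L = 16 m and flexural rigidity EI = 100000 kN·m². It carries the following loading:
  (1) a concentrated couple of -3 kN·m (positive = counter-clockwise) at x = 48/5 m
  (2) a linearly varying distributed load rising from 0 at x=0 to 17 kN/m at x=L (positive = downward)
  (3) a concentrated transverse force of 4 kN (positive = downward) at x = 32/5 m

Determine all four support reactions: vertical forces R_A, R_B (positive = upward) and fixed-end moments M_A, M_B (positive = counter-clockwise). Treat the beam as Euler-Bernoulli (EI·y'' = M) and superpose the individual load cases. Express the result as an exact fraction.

R_A = 21561/500 kN, M_A = 57496/375 kN·m, R_B = 48439/500 kN, M_B = -28013/125 kN·m

Load 1 — applied couple M₀=-3 kN·m at a=48/5 m (b=L-a=32/5):
  R_A = 6M₀ab/L³ = 6·(-3)·(48/5)·(32/5)/16³ = -27/100 kN
  M_A = M₀b(2a-b)/L² = (-3)·(32/5)·(2·(48/5)-(32/5))/16² = -24/25 kN·m
  R_B = -6M₀ab/L³ = -6·(-3)·(48/5)·(32/5)/16³ = 27/100 kN
  M_B = M₀a(2b-a)/L² = (-3)·(48/5)·(2·(32/5)-(48/5))/16² = -9/25 kN·m
Load 2 — triangular load w₀=17 kN/m (0→w₀ over full span):
  R_A = 3w₀L/20 = 3·17·16/20 = 204/5 kN
  M_A = w₀L²/30 = 17·16²/30 = 2176/15 kN·m
  R_B = 7w₀L/20 = 7·17·16/20 = 476/5 kN
  M_B = -w₀L²/20 = -17·16²/20 = -1088/5 kN·m
Load 3 — point force P=4 kN at a=32/5 m (b=L-a=48/5):
  R_A = Pb²(3a+b)/L³ = 4·(48/5)²·(3·(32/5)+(48/5))/16³ = 324/125 kN
  M_A = Pab²/L² = 4·(32/5)·(48/5)²/16² = 1152/125 kN·m
  R_B = Pa²(a+3b)/L³ = 4·(32/5)²·((32/5)+3·(48/5))/16³ = 176/125 kN
  M_B = -Pa²b/L² = -4·(32/5)²·(48/5)/16² = -768/125 kN·m
Superposition: R_A = 21561/500 kN, M_A = 57496/375 kN·m, R_B = 48439/500 kN, M_B = -28013/125 kN·m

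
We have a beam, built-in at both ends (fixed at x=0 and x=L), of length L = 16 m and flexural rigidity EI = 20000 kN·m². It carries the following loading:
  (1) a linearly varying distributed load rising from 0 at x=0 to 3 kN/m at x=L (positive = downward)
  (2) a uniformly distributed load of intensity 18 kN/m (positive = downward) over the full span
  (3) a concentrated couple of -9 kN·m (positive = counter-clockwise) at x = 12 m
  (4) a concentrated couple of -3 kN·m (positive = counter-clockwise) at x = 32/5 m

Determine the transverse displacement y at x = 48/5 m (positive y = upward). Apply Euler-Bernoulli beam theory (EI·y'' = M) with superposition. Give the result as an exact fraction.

y(48/5) = -5953317/39062500 m

Load 1 — triangular load w₀=3 kN/m (0→w₀ over full span):
  y_1 = -w₀x²(L-x)²(x+2L)/(120LEI) = -3·(48/5)²·(16-(48/5))²·((48/5)+2·16)/(120·16·20000) = -119808/9765625 m
Load 2 — uniform load w=18 kN/m over full span:
  y_2 = -wx²(L-x)²/(24EI) = -18·(48/5)²·(16-(48/5))²/(24·20000) = -55296/390625 m
Load 3 — applied couple M₀=-9 kN·m at a=12 m (b=L-a=4):
  y_3 = (R_Ax³/6 - M_Ax²/2)/EI  [x≤a] with R_A=-81/128, M_A=-45/16 = ((-81/128)·(48/5)³/6 - (-45/16)·(48/5)²/2)/20000 = 567/312500 m
Load 4 — applied couple M₀=-3 kN·m at a=32/5 m (b=L-a=48/5):
  y_4 = (R_Ax³/6 - M_Ax²/2 - M₀(x-a)²/2)/EI  [x>a] with R_A=-27/100, M_A=-9/25 = ((-27/100)·(48/5)³/6 - (-9/25)·(48/5)²/2 - (-3)·((48/5)-(32/5))²/2)/20000 = -768/1953125 m
Superposition: y = Σ y_i = -5953317/39062500 m ≈ -0.152405 m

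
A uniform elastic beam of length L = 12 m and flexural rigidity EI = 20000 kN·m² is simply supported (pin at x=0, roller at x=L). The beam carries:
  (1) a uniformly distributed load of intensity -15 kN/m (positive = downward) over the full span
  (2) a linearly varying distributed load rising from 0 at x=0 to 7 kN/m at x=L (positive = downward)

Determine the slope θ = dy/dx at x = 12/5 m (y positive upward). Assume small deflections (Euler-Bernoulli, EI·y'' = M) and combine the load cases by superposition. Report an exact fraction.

Load 1 — uniform load w=-15 kN/m over full span:
  θ_1 = -w(L³-6Lx²+4x³)/(24EI) = -(-15)·(12³-6·12·(12/5)²+4·(12/5)³)/(24·20000) = 2673/62500 rad
Load 2 — triangular load w₀=7 kN/m (0→w₀ over full span):
  θ_2 = -w₀(7L⁴-30L²x²+15x⁴)/(360LEI) = -7·(7·12⁴-30·12²·(12/5)²+15·(12/5)⁴)/(360·12·20000) = -3822/390625 rad
Superposition: θ = Σ θ_i = 51537/1562500 rad ≈ 0.032984 rad

θ(12/5) = 51537/1562500 rad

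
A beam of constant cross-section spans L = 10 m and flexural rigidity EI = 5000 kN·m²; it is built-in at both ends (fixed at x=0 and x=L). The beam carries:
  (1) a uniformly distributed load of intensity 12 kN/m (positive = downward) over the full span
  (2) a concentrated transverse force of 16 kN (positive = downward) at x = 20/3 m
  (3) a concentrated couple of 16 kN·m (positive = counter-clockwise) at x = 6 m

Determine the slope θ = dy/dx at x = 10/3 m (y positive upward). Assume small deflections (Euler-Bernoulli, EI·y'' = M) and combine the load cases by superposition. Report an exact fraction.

θ(10/3) = -14398/759375 rad

Load 1 — uniform load w=12 kN/m over full span:
  θ_1 = -wx(L-x)(L-2x)/(12EI) = -12·(10/3)·(10-(10/3))·(10-2·(10/3))/(12·5000) = -2/135 rad
Load 2 — point force P=16 kN at a=20/3 m (b=L-a=10/3):
  θ_2 = -Pb²x(2aL-(3a+b)x)/(2L³EI)  [x≤a] = -16·(10/3)²·(10/3)·(2·(20/3)·10-(3·(20/3)+(10/3))·(10/3))/(2·10³·5000) = -4/1215 rad
Load 3 — applied couple M₀=16 kN·m at a=6 m (b=L-a=4):
  θ_3 = (R_Ax²/2 - M_Ax)/EI  [x≤a] with R_A=288/125, M_A=128/25 = ((288/125)·(10/3)²/2 - (128/25)·(10/3))/5000 = -8/9375 rad
Superposition: θ = Σ θ_i = -14398/759375 rad ≈ -0.018960 rad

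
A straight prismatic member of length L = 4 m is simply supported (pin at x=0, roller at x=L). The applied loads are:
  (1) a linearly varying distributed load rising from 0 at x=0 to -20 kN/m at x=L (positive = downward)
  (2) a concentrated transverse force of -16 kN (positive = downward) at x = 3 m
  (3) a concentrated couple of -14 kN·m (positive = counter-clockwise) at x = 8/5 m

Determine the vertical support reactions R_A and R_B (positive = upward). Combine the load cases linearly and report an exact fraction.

Load 1 — triangular load w₀=-20 kN/m (0→w₀ over full span):
  R_A = w₀L/6 = (-20)·4/6 = -40/3 kN
  R_B = w₀L/3 = (-20)·4/3 = -80/3 kN
Load 2 — point force P=-16 kN at a=3 m (b=L-a=1):
  R_A = Pb/L = (-16)·1/4 = -4 kN
  R_B = Pa/L = (-16)·3/4 = -12 kN
Load 3 — applied couple M₀=-14 kN·m at a=8/5 m (b=L-a=12/5):
  R_A = M₀/L = (-14)/4 = -7/2 kN
  R_B = -M₀/L = -(-14)/4 = 7/2 kN
Superposition: R_A = -125/6 kN, R_B = -211/6 kN

R_A = -125/6 kN, R_B = -211/6 kN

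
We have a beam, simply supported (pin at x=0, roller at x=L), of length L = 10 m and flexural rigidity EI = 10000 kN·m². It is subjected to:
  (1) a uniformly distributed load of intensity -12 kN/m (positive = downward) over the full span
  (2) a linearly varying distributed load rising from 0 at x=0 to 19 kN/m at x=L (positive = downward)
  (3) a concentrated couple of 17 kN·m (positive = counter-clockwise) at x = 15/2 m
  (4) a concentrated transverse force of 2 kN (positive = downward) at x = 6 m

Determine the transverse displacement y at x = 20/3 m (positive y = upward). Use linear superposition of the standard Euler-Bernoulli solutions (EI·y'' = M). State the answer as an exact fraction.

y(20/3) = 424459/29160000 m

Load 1 — uniform load w=-12 kN/m over full span:
  y_1 = -wx(L³-2Lx²+x³)/(24EI) = -(-12)·(20/3)·(10³-2·10·(20/3)²+(20/3)³)/(24·10000) = 11/81 m
Load 2 — triangular load w₀=19 kN/m (0→w₀ over full span):
  y_2 = -w₀x(7L⁴-10L²x²+3x⁴)/(360LEI) = -19·(20/3)·(7·10⁴-10·10²·(20/3)²+3·(20/3)⁴)/(360·10·10000) = -323/2916 m
Load 3 — applied couple M₀=17 kN·m at a=15/2 m (b=L-a=5/2):
  y_3 = (M₀x³/(6L)+C₁x)/EI  [x≤a] with C₁=M₀(3b²-L²)/(6L)=-1105/48 = (17·(20/3)³/(6·10)+(-1105/48)·(20/3))/10000 = -901/129600 m
Load 4 — point force P=2 kN at a=6 m (b=L-a=4):
  y_4 = -Pa(L-x)(2Lx-a²-x²)/(6LEI)  [x>a] = -2·6·(10-(20/3))·(2·10·(20/3)-6²-(20/3)²)/(6·10·10000) = -119/33750 m
Superposition: y = Σ y_i = 424459/29160000 m ≈ 0.014556 m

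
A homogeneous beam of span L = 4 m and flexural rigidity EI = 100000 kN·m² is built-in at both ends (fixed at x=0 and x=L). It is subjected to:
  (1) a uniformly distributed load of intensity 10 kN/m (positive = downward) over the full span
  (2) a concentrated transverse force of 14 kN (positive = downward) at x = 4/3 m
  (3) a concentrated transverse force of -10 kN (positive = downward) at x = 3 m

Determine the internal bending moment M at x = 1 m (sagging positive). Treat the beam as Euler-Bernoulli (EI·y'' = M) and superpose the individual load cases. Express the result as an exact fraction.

Load 1 — uniform load w=10 kN/m over full span:
  M_1 = wLx/2 - wL²/12 - wx²/2 = 10·4·1/2 - 10·4²/12 - 10·1²/2 = 5/3 kN·m
Load 2 — point force P=14 kN at a=4/3 m (b=L-a=8/3):
  M_2 = Pb²(3a+b)x/L³ - Pab²/L²  [x≤a] = 14·(8/3)²·(3·(4/3)+(8/3))·1/4³ - 14·(4/3)·(8/3)²/4² = 56/27 kN·m
Load 3 — point force P=-10 kN at a=3 m (b=L-a=1):
  M_3 = Pb²(3a+b)x/L³ - Pab²/L²  [x≤a] = (-10)·1²·(3·3+1)·1/4³ - (-10)·3·1²/4² = 5/16 kN·m
Superposition: M = Σ M_i = 1751/432 kN·m ≈ 4.053241 kN·m

M(1) = 1751/432 kN·m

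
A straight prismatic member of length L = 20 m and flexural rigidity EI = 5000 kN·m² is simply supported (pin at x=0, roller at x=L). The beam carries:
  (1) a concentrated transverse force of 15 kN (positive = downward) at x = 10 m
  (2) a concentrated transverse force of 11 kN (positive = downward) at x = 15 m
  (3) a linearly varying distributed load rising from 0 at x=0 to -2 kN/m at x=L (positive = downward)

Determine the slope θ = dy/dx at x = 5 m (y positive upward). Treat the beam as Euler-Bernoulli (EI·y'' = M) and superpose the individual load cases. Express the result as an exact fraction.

Load 1 — point force P=15 kN at a=10 m (b=L-a=10):
  θ_1 = -Pb(L²-b²-3x²)/(6LEI)  [x≤a] = -15·10·(20²-10²-3·5²)/(6·20·5000) = -9/160 rad
Load 2 — point force P=11 kN at a=15 m (b=L-a=5):
  θ_2 = -Pb(L²-b²-3x²)/(6LEI)  [x≤a] = -11·5·(20²-5²-3·5²)/(6·20·5000) = -11/400 rad
Load 3 — triangular load w₀=-2 kN/m (0→w₀ over full span):
  θ_3 = -w₀(7L⁴-30L²x²+15x⁴)/(360LEI) = -(-2)·(7·20⁴-30·20²·5²+15·5⁴)/(360·20·5000) = 1327/28800 rad
Superposition: θ = Σ θ_i = -217/5760 rad ≈ -0.037674 rad

θ(5) = -217/5760 rad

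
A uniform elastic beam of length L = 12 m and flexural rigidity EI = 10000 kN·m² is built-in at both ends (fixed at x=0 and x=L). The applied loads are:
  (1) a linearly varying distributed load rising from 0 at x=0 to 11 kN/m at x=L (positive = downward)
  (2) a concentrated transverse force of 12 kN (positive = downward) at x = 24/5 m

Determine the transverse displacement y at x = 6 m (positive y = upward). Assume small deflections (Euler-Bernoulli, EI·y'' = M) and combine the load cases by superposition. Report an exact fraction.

y(6) = -49221/1250000 m

Load 1 — triangular load w₀=11 kN/m (0→w₀ over full span):
  y_1 = -w₀x²(L-x)²(x+2L)/(120LEI) = -11·6²·(12-6)²·(6+2·12)/(120·12·10000) = -297/10000 m
Load 2 — point force P=12 kN at a=24/5 m (b=L-a=36/5):
  y_2 = -Pa²(L-x)²(3bL-(3b+a)(L-x))/(6L³EI)  [x>a] = -12·(24/5)²·(12-6)²·(3·(36/5)·12-(3·(36/5)+(24/5))·(12-6))/(6·12³·10000) = -756/78125 m
Superposition: y = Σ y_i = -49221/1250000 m ≈ -0.039377 m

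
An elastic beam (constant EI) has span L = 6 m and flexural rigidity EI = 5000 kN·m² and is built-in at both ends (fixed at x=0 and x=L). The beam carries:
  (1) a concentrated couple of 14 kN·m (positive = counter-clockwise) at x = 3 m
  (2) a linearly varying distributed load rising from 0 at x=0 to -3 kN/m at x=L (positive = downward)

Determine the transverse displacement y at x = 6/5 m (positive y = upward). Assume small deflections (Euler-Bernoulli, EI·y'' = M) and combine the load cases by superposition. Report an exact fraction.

Load 1 — applied couple M₀=14 kN·m at a=3 m (b=L-a=3):
  y_1 = (R_Ax³/6 - M_Ax²/2)/EI  [x≤a] with R_A=7/2, M_A=7/2 = ((7/2)·(6/5)³/6 - (7/2)·(6/5)²/2)/5000 = -189/625000 m
Load 2 — triangular load w₀=-3 kN/m (0→w₀ over full span):
  y_2 = -w₀x²(L-x)²(x+2L)/(120LEI) = -(-3)·(6/5)²·(6-(6/5))²·((6/5)+2·6)/(120·6·5000) = 3564/9765625 m
Superposition: y = Σ y_i = 4887/78125000 m ≈ 0.000063 m

y(6/5) = 4887/78125000 m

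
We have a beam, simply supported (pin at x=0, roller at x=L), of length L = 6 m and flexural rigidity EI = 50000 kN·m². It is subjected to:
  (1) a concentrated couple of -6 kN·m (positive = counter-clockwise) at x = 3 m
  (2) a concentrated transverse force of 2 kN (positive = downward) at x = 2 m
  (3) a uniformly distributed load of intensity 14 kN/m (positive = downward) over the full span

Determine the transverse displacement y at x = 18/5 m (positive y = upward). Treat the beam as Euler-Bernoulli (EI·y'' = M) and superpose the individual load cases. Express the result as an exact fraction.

Load 1 — applied couple M₀=-6 kN·m at a=3 m (b=L-a=3):
  y_1 = (M₀x³/(6L)-M₀(x-a)²/2+C₁x)/EI  [x>a] with C₁=M₀(3b²-L²)/(6L)=3/2 = ((-6)·(18/5)³/(6·6)-(-6)·((18/5)-3)²/2+(3/2)·(18/5))/50000 = -81/3125000 m
Load 2 — point force P=2 kN at a=2 m (b=L-a=4):
  y_2 = -Pa(L-x)(2Lx-a²-x²)/(6LEI)  [x>a] = -2·2·(6-(18/5))·(2·6·(18/5)-2²-(18/5)²)/(6·6·50000) = -164/1171875 m
Load 3 — uniform load w=14 kN/m over full span:
  y_3 = -wx(L³-2Lx²+x³)/(24EI) = -14·(18/5)·(6³-2·6·(18/5)²+(18/5)³)/(24·50000) = -17577/3906250 m
Superposition: y = Σ y_i = -218699/46875000 m ≈ -0.004666 m

y(18/5) = -218699/46875000 m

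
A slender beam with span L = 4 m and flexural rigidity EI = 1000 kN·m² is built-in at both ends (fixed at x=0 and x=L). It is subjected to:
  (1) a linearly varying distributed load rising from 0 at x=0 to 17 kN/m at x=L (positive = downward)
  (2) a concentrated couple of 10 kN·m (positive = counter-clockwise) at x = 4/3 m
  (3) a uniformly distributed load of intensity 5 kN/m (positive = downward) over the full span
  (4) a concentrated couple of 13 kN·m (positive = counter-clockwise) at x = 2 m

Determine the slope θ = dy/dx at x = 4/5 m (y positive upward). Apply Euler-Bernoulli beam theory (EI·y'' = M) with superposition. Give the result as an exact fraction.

Load 1 — triangular load w₀=17 kN/m (0→w₀ over full span):
  θ_1 = -w₀(2x(L-x)(L-2x)(x+2L)+x²(L-x)²)/(120LEI) = -17·(2·(4/5)·(4-(4/5))·(4-2·(4/5))·((4/5)+2·4)+(4/5)²·(4-(4/5))²)/(120·4·1000) = -952/234375 rad
Load 2 — applied couple M₀=10 kN·m at a=4/3 m (b=L-a=8/3):
  θ_2 = (R_Ax²/2 - M_Ax)/EI  [x≤a] with R_A=10/3, M_A=0 = ((10/3)·(4/5)²/2 - 0·(4/5))/1000 = 2/1875 rad
Load 3 — uniform load w=5 kN/m over full span:
  θ_3 = -wx(L-x)(L-2x)/(12EI) = -5·(4/5)·(4-(4/5))·(4-2·(4/5))/(12·1000) = -8/3125 rad
Load 4 — applied couple M₀=13 kN·m at a=2 m (b=L-a=2):
  θ_4 = (R_Ax²/2 - M_Ax)/EI  [x≤a] with R_A=39/8, M_A=13/4 = ((39/8)·(4/5)²/2 - (13/4)·(4/5))/1000 = -13/12500 rad
Superposition: θ = Σ θ_i = -2061/312500 rad ≈ -0.006595 rad

θ(4/5) = -2061/312500 rad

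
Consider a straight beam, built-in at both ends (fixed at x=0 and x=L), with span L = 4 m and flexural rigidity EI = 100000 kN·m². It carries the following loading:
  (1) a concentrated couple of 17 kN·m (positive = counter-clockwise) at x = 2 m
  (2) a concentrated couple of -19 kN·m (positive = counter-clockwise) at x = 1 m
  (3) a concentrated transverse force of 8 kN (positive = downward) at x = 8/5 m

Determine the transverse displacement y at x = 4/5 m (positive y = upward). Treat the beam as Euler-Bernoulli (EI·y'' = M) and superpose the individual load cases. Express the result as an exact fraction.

y(4/5) = -107631/3125000000 m

Load 1 — applied couple M₀=17 kN·m at a=2 m (b=L-a=2):
  y_1 = (R_Ax³/6 - M_Ax²/2)/EI  [x≤a] with R_A=51/8, M_A=17/4 = ((51/8)·(4/5)³/6 - (17/4)·(4/5)²/2)/100000 = -51/6250000 m
Load 2 — applied couple M₀=-19 kN·m at a=1 m (b=L-a=3):
  y_2 = (R_Ax³/6 - M_Ax²/2)/EI  [x≤a] with R_A=-171/32, M_A=57/16 = ((-171/32)·(4/5)³/6 - (57/16)·(4/5)²/2)/100000 = -399/25000000 m
Load 3 — point force P=8 kN at a=8/5 m (b=L-a=12/5):
  y_3 = -Pb²x²(3aL-(3a+b)x)/(6L³EI)  [x≤a] = -8·(12/5)²·(4/5)²·(3·(8/5)·4-(3·(8/5)+(12/5))·(4/5))/(6·4³·100000) = -504/48828125 m
Superposition: y = Σ y_i = -107631/3125000000 m ≈ -0.000034 m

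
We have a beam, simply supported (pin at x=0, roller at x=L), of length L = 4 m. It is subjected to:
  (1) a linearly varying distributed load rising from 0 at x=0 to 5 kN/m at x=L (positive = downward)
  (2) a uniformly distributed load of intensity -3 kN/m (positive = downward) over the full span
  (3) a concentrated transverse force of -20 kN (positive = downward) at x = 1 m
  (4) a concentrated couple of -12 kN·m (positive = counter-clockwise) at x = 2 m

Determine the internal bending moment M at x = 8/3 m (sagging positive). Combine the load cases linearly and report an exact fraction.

M(8/3) = -248/81 kN·m

Load 1 — triangular load w₀=5 kN/m (0→w₀ over full span):
  M_1 = w₀Lx/6 - w₀x³/(6L) = 5·4·(8/3)/6 - 5·(8/3)³/(6·4) = 400/81 kN·m
Load 2 — uniform load w=-3 kN/m over full span:
  M_2 = wx(L-x)/2 = (-3)·(8/3)·(4-(8/3))/2 = -16/3 kN·m
Load 3 — point force P=-20 kN at a=1 m (b=L-a=3):
  M_3 = Pa(L-x)/L  [x>a] = (-20)·1·(4-(8/3))/4 = -20/3 kN·m
Load 4 — applied couple M₀=-12 kN·m at a=2 m (b=L-a=2):
  M_4 = M₀x/L - M₀  [x>a] = (-12)·(8/3)/4 - (-12) = 4 kN·m
Superposition: M = Σ M_i = -248/81 kN·m ≈ -3.061728 kN·m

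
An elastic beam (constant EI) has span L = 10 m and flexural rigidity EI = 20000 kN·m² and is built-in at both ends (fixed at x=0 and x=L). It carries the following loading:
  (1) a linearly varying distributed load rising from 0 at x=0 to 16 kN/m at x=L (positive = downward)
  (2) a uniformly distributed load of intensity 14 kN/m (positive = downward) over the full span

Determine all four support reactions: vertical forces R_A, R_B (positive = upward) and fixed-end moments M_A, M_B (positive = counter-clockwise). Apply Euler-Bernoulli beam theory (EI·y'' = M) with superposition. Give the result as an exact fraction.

Load 1 — triangular load w₀=16 kN/m (0→w₀ over full span):
  R_A = 3w₀L/20 = 3·16·10/20 = 24 kN
  M_A = w₀L²/30 = 16·10²/30 = 160/3 kN·m
  R_B = 7w₀L/20 = 7·16·10/20 = 56 kN
  M_B = -w₀L²/20 = -16·10²/20 = -80 kN·m
Load 2 — uniform load w=14 kN/m over full span:
  R_A = wL/2 = 14·10/2 = 70 kN
  M_A = wL²/12 = 14·10²/12 = 350/3 kN·m
  R_B = wL/2 = 14·10/2 = 70 kN
  M_B = -wL²/12 = -14·10²/12 = -350/3 kN·m
Superposition: R_A = 94 kN, M_A = 170 kN·m, R_B = 126 kN, M_B = -590/3 kN·m

R_A = 94 kN, M_A = 170 kN·m, R_B = 126 kN, M_B = -590/3 kN·m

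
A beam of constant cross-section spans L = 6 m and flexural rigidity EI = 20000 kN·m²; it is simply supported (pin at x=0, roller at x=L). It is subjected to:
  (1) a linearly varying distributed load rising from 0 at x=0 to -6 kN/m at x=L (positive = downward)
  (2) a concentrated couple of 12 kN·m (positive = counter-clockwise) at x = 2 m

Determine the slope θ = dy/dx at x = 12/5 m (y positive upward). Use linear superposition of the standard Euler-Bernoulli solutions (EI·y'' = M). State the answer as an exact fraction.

θ(12/5) = 4457/6250000 rad

Load 1 — triangular load w₀=-6 kN/m (0→w₀ over full span):
  θ_1 = -w₀(7L⁴-30L²x²+15x⁴)/(360LEI) = -(-6)·(7·6⁴-30·6²·(12/5)²+15·(12/5)⁴)/(360·6·20000) = 2907/6250000 rad
Load 2 — applied couple M₀=12 kN·m at a=2 m (b=L-a=4):
  θ_2 = (M₀x²/(2L)-M₀(x-a)+C₁)/EI  [x>a] with C₁=M₀(3b²-L²)/(6L)=4 = (12·(12/5)²/(2·6)-12·((12/5)-2)+4)/20000 = 31/125000 rad
Superposition: θ = Σ θ_i = 4457/6250000 rad ≈ 0.000713 rad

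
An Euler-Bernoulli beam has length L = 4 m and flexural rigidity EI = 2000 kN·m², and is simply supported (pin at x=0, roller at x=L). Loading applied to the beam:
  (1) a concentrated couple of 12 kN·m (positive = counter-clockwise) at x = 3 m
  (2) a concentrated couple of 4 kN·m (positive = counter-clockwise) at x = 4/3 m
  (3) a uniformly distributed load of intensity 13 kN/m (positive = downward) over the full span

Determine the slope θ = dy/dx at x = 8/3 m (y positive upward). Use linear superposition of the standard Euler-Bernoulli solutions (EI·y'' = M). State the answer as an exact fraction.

Load 1 — applied couple M₀=12 kN·m at a=3 m (b=L-a=1):
  θ_1 = (M₀x²/(2L)+C₁)/EI  [x≤a] with C₁=M₀(3b²-L²)/(6L)=-13/2 = (12·(8/3)²/(2·4)+(-13/2))/2000 = 1/480 rad
Load 2 — applied couple M₀=4 kN·m at a=4/3 m (b=L-a=8/3):
  θ_2 = (M₀x²/(2L)-M₀(x-a)+C₁)/EI  [x>a] with C₁=M₀(3b²-L²)/(6L)=8/9 = (4·(8/3)²/(2·4)-4·((8/3)-(4/3))+(8/9))/2000 = -1/2250 rad
Load 3 — uniform load w=13 kN/m over full span:
  θ_3 = -w(L³-6Lx²+4x³)/(24EI) = -13·(4³-6·4·(8/3)²+4·(8/3)³)/(24·2000) = 169/20250 rad
Superposition: θ = Σ θ_i = 647/64800 rad ≈ 0.009985 rad

θ(8/3) = 647/64800 rad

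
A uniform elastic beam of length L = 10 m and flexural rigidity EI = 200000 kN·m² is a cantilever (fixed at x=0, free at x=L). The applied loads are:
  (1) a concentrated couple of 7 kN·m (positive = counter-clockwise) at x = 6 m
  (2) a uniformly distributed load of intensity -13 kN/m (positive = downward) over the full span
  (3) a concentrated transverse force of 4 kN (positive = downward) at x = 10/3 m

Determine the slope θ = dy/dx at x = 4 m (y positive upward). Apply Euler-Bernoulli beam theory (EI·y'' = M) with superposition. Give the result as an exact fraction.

θ(4) = 767/90000 rad

Load 1 — applied couple M₀=7 kN·m at a=6 m (b=L-a=4):
  θ_1 = M₀x/EI  [x≤a] = 7·4/200000 = 7/50000 rad
Load 2 — uniform load w=-13 kN/m over full span:
  θ_2 = -wx(x²-3Lx+3L²)/(6EI) = -(-13)·4·(4²-3·10·4+3·10²)/(6·200000) = 637/75000 rad
Load 3 — point force P=4 kN at a=10/3 m (b=L-a=20/3):
  θ_3 = -Pa²/(2EI)  [x>a] = -4·(10/3)²/(2·200000) = -1/9000 rad
Superposition: θ = Σ θ_i = 767/90000 rad ≈ 0.008522 rad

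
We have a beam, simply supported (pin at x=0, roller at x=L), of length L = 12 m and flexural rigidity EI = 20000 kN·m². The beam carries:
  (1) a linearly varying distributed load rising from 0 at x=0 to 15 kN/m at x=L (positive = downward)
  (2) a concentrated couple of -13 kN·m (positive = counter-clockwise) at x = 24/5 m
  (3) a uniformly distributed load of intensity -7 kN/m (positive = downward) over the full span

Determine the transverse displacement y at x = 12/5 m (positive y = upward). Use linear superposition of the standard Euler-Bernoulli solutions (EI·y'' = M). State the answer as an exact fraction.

Load 1 — triangular load w₀=15 kN/m (0→w₀ over full span):
  y_1 = -w₀x(7L⁴-10L²x²+3x⁴)/(360LEI) = -15·(12/5)·(7·12⁴-10·12²·(12/5)²+3·(12/5)⁴)/(360·12·20000) = -111456/1953125 m
Load 2 — applied couple M₀=-13 kN·m at a=24/5 m (b=L-a=36/5):
  y_2 = (M₀x³/(6L)+C₁x)/EI  [x≤a] with C₁=M₀(3b²-L²)/(6L)=-52/25 = ((-13)·(12/5)³/(6·12)+(-52/25)·(12/5))/20000 = -117/312500 m
Load 3 — uniform load w=-7 kN/m over full span:
  y_3 = -wx(L³-2Lx²+x³)/(24EI) = -(-7)·(12/5)·(12³-2·12·(12/5)²+(12/5)³)/(24·20000) = 21924/390625 m
Superposition: y = Σ y_i = -10269/7812500 m ≈ -0.001314 m

y(12/5) = -10269/7812500 m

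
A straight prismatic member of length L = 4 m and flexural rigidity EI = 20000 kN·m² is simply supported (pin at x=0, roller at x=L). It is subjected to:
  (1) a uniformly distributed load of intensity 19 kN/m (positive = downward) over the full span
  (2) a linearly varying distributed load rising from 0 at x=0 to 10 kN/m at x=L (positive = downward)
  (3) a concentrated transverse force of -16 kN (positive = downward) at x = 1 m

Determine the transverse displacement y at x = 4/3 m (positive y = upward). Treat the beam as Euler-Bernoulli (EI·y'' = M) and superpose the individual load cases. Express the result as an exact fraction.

Load 1 — uniform load w=19 kN/m over full span:
  y_1 = -wx(L³-2Lx²+x³)/(24EI) = -19·(4/3)·(4³-2·4·(4/3)²+(4/3)³)/(24·20000) = -418/151875 m
Load 2 — triangular load w₀=10 kN/m (0→w₀ over full span):
  y_2 = -w₀x(7L⁴-10L²x²+3x⁴)/(360LEI) = -10·(4/3)·(7·4⁴-10·4²·(4/3)²+3·(4/3)⁴)/(360·4·20000) = -64/91125 m
Load 3 — point force P=-16 kN at a=1 m (b=L-a=3):
  y_3 = -Pa(L-x)(2Lx-a²-x²)/(6LEI)  [x>a] = -(-16)·1·(4-(4/3))·(2·4·(4/3)-1²-(4/3)²)/(6·4·20000) = 71/101250 m
Superposition: y = Σ y_i = -2509/911250 m ≈ -0.002753 m

y(4/3) = -2509/911250 m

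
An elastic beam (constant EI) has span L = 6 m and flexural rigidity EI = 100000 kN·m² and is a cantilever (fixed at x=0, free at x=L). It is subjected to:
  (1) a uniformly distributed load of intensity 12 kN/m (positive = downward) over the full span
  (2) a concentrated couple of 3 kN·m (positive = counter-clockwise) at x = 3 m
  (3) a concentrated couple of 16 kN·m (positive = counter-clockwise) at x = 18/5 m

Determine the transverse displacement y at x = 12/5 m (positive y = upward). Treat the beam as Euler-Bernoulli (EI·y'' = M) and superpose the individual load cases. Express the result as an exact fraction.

Load 1 — uniform load w=12 kN/m over full span:
  y_1 = -wx²(x²-4Lx+6L²)/(24EI) = -12·(12/5)²·((12/5)²-4·6·(12/5)+6·6²)/(24·100000) = -9234/1953125 m
Load 2 — applied couple M₀=3 kN·m at a=3 m (b=L-a=3):
  y_2 = M₀x²/(2EI)  [x≤a] = 3·(12/5)²/(2·100000) = 27/312500 m
Load 3 — applied couple M₀=16 kN·m at a=18/5 m (b=L-a=12/5):
  y_3 = M₀x²/(2EI)  [x≤a] = 16·(12/5)²/(2·100000) = 36/78125 m
Superposition: y = Σ y_i = -32661/7812500 m ≈ -0.004181 m

y(12/5) = -32661/7812500 m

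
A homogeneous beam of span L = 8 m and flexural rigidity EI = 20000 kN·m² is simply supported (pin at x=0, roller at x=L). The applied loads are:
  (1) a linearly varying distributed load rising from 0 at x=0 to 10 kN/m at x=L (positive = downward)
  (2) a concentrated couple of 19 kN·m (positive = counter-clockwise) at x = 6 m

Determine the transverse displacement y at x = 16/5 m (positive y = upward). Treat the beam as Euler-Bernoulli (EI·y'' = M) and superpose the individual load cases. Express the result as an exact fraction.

y(16/5) = -708167/46875000 m

Load 1 — triangular load w₀=10 kN/m (0→w₀ over full span):
  y_1 = -w₀x(7L⁴-10L²x²+3x⁴)/(360LEI) = -10·(16/5)·(7·8⁴-10·8²·(16/5)²+3·(16/5)⁴)/(360·8·20000) = -73024/5859375 m
Load 2 — applied couple M₀=19 kN·m at a=6 m (b=L-a=2):
  y_2 = (M₀x³/(6L)+C₁x)/EI  [x≤a] with C₁=M₀(3b²-L²)/(6L)=-247/12 = (19·(16/5)³/(6·8)+(-247/12)·(16/5))/20000 = -1653/625000 m
Superposition: y = Σ y_i = -708167/46875000 m ≈ -0.015108 m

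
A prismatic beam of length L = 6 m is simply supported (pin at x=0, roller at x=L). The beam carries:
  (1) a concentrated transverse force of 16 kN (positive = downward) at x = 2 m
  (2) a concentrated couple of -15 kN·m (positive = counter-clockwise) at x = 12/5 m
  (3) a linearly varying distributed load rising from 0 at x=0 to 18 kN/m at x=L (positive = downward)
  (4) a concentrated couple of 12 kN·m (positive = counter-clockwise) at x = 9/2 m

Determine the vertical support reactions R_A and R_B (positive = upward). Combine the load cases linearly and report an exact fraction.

Load 1 — point force P=16 kN at a=2 m (b=L-a=4):
  R_A = Pb/L = 16·4/6 = 32/3 kN
  R_B = Pa/L = 16·2/6 = 16/3 kN
Load 2 — applied couple M₀=-15 kN·m at a=12/5 m (b=L-a=18/5):
  R_A = M₀/L = (-15)/6 = -5/2 kN
  R_B = -M₀/L = -(-15)/6 = 5/2 kN
Load 3 — triangular load w₀=18 kN/m (0→w₀ over full span):
  R_A = w₀L/6 = 18·6/6 = 18 kN
  R_B = w₀L/3 = 18·6/3 = 36 kN
Load 4 — applied couple M₀=12 kN·m at a=9/2 m (b=L-a=3/2):
  R_A = M₀/L = 12/6 = 2 kN
  R_B = -M₀/L = -12/6 = -2 kN
Superposition: R_A = 169/6 kN, R_B = 251/6 kN

R_A = 169/6 kN, R_B = 251/6 kN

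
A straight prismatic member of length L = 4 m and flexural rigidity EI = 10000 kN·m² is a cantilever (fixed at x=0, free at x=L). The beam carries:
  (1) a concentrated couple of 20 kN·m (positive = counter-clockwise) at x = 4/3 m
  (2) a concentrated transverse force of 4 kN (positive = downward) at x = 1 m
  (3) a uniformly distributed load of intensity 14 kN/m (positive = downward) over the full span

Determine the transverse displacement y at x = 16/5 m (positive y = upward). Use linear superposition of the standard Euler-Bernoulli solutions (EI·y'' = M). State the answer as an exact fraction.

y(16/5) = -750797/28125000 m

Load 1 — applied couple M₀=20 kN·m at a=4/3 m (b=L-a=8/3):
  y_1 = M₀a(2x-a)/(2EI)  [x>a] = 20·(4/3)·(2·(16/5)-(4/3))/(2·10000) = 38/5625 m
Load 2 — point force P=4 kN at a=1 m (b=L-a=3):
  y_2 = -Pa²(3x-a)/(6EI)  [x>a] = -4·1²·(3·(16/5)-1)/(6·10000) = -43/75000 m
Load 3 — uniform load w=14 kN/m over full span:
  y_3 = -wx²(x²-4Lx+6L²)/(24EI) = -14·(16/5)²·((16/5)²-4·4·(16/5)+6·4²)/(24·10000) = -38528/1171875 m
Superposition: y = Σ y_i = -750797/28125000 m ≈ -0.026695 m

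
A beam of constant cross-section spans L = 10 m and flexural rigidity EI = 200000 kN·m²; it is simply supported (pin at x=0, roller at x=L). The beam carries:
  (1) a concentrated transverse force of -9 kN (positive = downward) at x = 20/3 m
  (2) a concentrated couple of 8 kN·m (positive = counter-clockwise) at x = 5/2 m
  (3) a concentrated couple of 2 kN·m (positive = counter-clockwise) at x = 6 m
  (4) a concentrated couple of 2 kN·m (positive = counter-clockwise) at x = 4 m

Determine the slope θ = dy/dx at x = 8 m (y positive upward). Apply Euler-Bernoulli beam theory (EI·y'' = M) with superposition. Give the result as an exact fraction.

θ(8) = -4811/18000000 rad

Load 1 — point force P=-9 kN at a=20/3 m (b=L-a=10/3):
  θ_1 = -Pa(2L²-6Lx+3x²+a²)/(6LEI)  [x>a] = -(-9)·(20/3)·(2·10²-6·10·8+3·8²+(20/3)²)/(6·10·200000) = -49/225000 rad
Load 2 — applied couple M₀=8 kN·m at a=5/2 m (b=L-a=15/2):
  θ_2 = (M₀x²/(2L)-M₀(x-a)+C₁)/EI  [x>a] with C₁=M₀(3b²-L²)/(6L)=55/6 = (8·8²/(2·10)-8·(8-(5/2))+(55/6))/200000 = -277/6000000 rad
Load 3 — applied couple M₀=2 kN·m at a=6 m (b=L-a=4):
  θ_3 = (M₀x²/(2L)-M₀(x-a)+C₁)/EI  [x>a] with C₁=M₀(3b²-L²)/(6L)=-26/15 = (2·8²/(2·10)-2·(8-6)+(-26/15))/200000 = 1/300000 rad
Load 4 — applied couple M₀=2 kN·m at a=4 m (b=L-a=6):
  θ_4 = (M₀x²/(2L)-M₀(x-a)+C₁)/EI  [x>a] with C₁=M₀(3b²-L²)/(6L)=4/15 = (2·8²/(2·10)-2·(8-4)+(4/15))/200000 = -1/150000 rad
Superposition: θ = Σ θ_i = -4811/18000000 rad ≈ -0.000267 rad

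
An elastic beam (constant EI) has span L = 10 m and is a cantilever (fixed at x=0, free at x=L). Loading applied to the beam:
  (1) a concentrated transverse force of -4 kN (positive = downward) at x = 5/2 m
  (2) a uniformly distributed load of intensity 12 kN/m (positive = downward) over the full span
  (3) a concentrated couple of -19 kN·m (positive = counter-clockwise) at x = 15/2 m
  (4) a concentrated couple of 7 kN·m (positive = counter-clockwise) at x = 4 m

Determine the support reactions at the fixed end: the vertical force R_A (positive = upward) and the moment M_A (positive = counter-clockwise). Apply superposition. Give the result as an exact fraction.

Load 1 — point force P=-4 kN at a=5/2 m (b=L-a=15/2):
  R_A = P = (-4) = -4 kN
  M_A = Pa = (-4)·(5/2) = -10 kN·m
Load 2 — uniform load w=12 kN/m over full span:
  R_A = wL = 12·10 = 120 kN
  M_A = wL²/2 = 12·10²/2 = 600 kN·m
Load 3 — applied couple M₀=-19 kN·m at a=15/2 m (b=L-a=5/2):
  R_A = 0 kN
  M_A = -M₀ = -(-19) = 19 kN·m
Load 4 — applied couple M₀=7 kN·m at a=4 m (b=L-a=6):
  R_A = 0 kN
  M_A = -M₀ = -7 kN·m
Superposition: R_A = 116 kN, M_A = 602 kN·m

R_A = 116 kN, M_A = 602 kN·m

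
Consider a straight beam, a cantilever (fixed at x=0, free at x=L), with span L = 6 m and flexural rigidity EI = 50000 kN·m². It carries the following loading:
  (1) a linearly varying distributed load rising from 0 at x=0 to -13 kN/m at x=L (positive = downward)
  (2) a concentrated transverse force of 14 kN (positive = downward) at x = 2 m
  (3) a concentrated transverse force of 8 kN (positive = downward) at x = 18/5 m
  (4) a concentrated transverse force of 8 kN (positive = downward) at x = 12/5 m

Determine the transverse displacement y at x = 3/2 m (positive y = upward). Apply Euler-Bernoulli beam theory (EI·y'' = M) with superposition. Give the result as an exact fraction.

y(3/2) = 217791/128000000 m

Load 1 — triangular load w₀=-13 kN/m (0→w₀ over full span):
  y_1 = (w₀Lx³/12-w₀L²x²/6-w₀x⁵/(120L))/EI = ((-13)·6·(3/2)³/12-(-13)·6²·(3/2)²/6-(-13)·(3/2)⁵/(120·6))/50000 = 393471/128000000 m
Load 2 — point force P=14 kN at a=2 m (b=L-a=4):
  y_2 = -Px²(3a-x)/(6EI)  [x≤a] = -14·(3/2)²·(3·2-(3/2))/(6·50000) = -189/400000 m
Load 3 — point force P=8 kN at a=18/5 m (b=L-a=12/5):
  y_3 = -Px²(3a-x)/(6EI)  [x≤a] = -8·(3/2)²·(3·(18/5)-(3/2))/(6·50000) = -279/500000 m
Load 4 — point force P=8 kN at a=12/5 m (b=L-a=18/5):
  y_4 = -Px²(3a-x)/(6EI)  [x≤a] = -8·(3/2)²·(3·(12/5)-(3/2))/(6·50000) = -171/500000 m
Superposition: y = Σ y_i = 217791/128000000 m ≈ 0.001701 m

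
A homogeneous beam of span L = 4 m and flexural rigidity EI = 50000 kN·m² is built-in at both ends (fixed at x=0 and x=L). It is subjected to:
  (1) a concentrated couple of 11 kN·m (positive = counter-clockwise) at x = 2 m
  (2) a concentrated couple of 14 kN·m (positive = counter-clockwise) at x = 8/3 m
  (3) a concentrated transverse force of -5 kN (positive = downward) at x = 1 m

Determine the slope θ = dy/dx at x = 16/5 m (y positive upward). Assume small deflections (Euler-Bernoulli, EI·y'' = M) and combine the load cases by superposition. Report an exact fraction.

θ(16/5) = 17/7500000 rad

Load 1 — applied couple M₀=11 kN·m at a=2 m (b=L-a=2):
  θ_1 = (R_Ax²/2 - M_Ax - M₀(x-a))/EI  [x>a] with R_A=33/8, M_A=11/4 = ((33/8)·(16/5)²/2 - (11/4)·(16/5) - 11·((16/5)-2))/50000 = -11/625000 rad
Load 2 — applied couple M₀=14 kN·m at a=8/3 m (b=L-a=4/3):
  θ_2 = (R_Ax²/2 - M_Ax - M₀(x-a))/EI  [x>a] with R_A=14/3, M_A=14/3 = ((14/3)·(16/5)²/2 - (14/3)·(16/5) - 14·((16/5)-(8/3)))/50000 = 7/234375 rad
Load 3 — point force P=-5 kN at a=1 m (b=L-a=3):
  θ_3 = Pa²(L-x)(2bL-(3b+a)(L-x))/(2L³EI)  [x>a] = (-5)·1²·(4-(16/5))·(2·3·4-(3·3+1)·(4-(16/5)))/(2·4³·50000) = -1/100000 rad
Superposition: θ = Σ θ_i = 17/7500000 rad ≈ 0.000002 rad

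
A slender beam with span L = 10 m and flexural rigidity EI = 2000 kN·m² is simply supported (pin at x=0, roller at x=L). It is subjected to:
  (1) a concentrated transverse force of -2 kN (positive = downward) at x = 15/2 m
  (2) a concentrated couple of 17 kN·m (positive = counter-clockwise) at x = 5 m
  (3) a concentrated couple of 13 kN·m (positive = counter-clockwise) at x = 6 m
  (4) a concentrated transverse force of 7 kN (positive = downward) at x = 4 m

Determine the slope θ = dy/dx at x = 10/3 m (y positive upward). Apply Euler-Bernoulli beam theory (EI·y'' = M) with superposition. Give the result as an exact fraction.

Load 1 — point force P=-2 kN at a=15/2 m (b=L-a=5/2):
  θ_1 = -Pb(L²-b²-3x²)/(6LEI)  [x≤a] = -(-2)·(5/2)·(10²-(5/2)²-3·(10/3)²)/(6·10·2000) = 29/11520 rad
Load 2 — applied couple M₀=17 kN·m at a=5 m (b=L-a=5):
  θ_2 = (M₀x²/(2L)+C₁)/EI  [x≤a] with C₁=M₀(3b²-L²)/(6L)=-85/12 = (17·(10/3)²/(2·10)+(-85/12))/2000 = 17/14400 rad
Load 3 — applied couple M₀=13 kN·m at a=6 m (b=L-a=4):
  θ_3 = (M₀x²/(2L)+C₁)/EI  [x≤a] with C₁=M₀(3b²-L²)/(6L)=-169/15 = (13·(10/3)²/(2·10)+(-169/15))/2000 = -91/45000 rad
Load 4 — point force P=7 kN at a=4 m (b=L-a=6):
  θ_4 = -Pb(L²-b²-3x²)/(6LEI)  [x≤a] = -7·6·(10²-6²-3·(10/3)²)/(6·10·2000) = -161/15000 rad
Superposition: θ = Σ θ_i = -13043/1440000 rad ≈ -0.009058 rad

θ(10/3) = -13043/1440000 rad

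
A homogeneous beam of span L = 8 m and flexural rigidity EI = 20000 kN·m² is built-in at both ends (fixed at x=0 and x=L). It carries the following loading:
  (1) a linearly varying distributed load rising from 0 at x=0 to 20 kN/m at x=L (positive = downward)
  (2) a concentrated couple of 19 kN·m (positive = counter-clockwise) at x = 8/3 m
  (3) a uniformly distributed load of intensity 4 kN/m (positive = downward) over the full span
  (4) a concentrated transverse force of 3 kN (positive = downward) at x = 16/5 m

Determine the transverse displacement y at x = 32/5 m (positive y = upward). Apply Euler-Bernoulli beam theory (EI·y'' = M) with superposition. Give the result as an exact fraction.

y(32/5) = -275507/87890625 m

Load 1 — triangular load w₀=20 kN/m (0→w₀ over full span):
  y_1 = -w₀x²(L-x)²(x+2L)/(120LEI) = -20·(32/5)²·(8-(32/5))²·((32/5)+2·8)/(120·8·20000) = -14336/5859375 m
Load 2 — applied couple M₀=19 kN·m at a=8/3 m (b=L-a=16/3):
  y_2 = (R_Ax³/6 - M_Ax²/2 - M₀(x-a)²/2)/EI  [x>a] with R_A=19/6, M_A=0 = ((19/6)·(32/5)³/6 - 0·(32/5)²/2 - 19·((32/5)-(8/3))²/2)/20000 = 209/703125 m
Load 3 — uniform load w=4 kN/m over full span:
  y_3 = -wx²(L-x)²/(24EI) = -4·(32/5)²·(8-(32/5))²/(24·20000) = -1024/1171875 m
Load 4 — point force P=3 kN at a=16/5 m (b=L-a=24/5):
  y_4 = -Pa²(L-x)²(3bL-(3b+a)(L-x))/(6L³EI)  [x>a] = -3·(16/5)²·(8-(32/5))²·(3·(24/5)·8-(3·(24/5)+(16/5))·(8-(32/5)))/(6·8³·20000) = -1088/9765625 m
Superposition: y = Σ y_i = -275507/87890625 m ≈ -0.003135 m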